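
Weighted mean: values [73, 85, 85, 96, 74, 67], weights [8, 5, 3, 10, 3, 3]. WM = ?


Numerator = 73*8 + 85*5 + 85*3 + 96*10 + 74*3 + 67*3 = 2647
Denominator = 8 + 5 + 3 + 10 + 3 + 3 = 32
WM = 2647/32 = 82.7188

WM = 82.7188


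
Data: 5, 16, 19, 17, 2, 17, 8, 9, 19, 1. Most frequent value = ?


Frequencies: 1:1, 2:1, 5:1, 8:1, 9:1, 16:1, 17:2, 19:2
Max frequency = 2
Mode = 17, 19

Mode = 17, 19


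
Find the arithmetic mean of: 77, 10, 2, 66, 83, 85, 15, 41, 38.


Sum = 77 + 10 + 2 + 66 + 83 + 85 + 15 + 41 + 38 = 417
n = 9
Mean = 417/9 = 46.3333

Mean = 46.3333


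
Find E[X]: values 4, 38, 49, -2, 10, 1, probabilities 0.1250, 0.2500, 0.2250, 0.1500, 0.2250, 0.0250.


E[X] = 4*0.1250 + 38*0.2500 + 49*0.2250 - 2*0.1500 + 10*0.2250 + 1*0.0250
= 0.5000 + 9.5000 + 11.0250 - 0.3000 + 2.2500 + 0.0250
= 23.0000

E[X] = 23.0000


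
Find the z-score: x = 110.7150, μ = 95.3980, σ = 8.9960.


z = (110.7150 - 95.3980)/8.9960
= 15.3170/8.9960
= 1.7026

z = 1.7026


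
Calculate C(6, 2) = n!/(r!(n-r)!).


C(6,2) = 6!/(2! × 4!)
= 720/(2 × 24)
= 15

C(6,2) = 15


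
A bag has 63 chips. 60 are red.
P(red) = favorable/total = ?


P = 60/63 = 0.9524

P = 0.9524


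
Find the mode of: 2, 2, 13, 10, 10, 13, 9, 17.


Frequencies: 2:2, 9:1, 10:2, 13:2, 17:1
Max frequency = 2
Mode = 2, 10, 13

Mode = 2, 10, 13


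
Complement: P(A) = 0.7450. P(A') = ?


P(not A) = 1 - 0.7450 = 0.2550

P(not A) = 0.2550


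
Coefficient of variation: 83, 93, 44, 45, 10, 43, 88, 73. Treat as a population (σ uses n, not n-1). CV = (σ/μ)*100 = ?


Mean = 59.8750
SD = 27.0205
CV = (27.0205/59.8750)*100 = 45.1282%

CV = 45.1282%


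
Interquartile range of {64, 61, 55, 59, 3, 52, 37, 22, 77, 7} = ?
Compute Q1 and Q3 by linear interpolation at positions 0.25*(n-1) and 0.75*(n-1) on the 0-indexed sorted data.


Sorted: 3, 7, 22, 37, 52, 55, 59, 61, 64, 77
Q1 (25th %ile) = 25.7500
Q3 (75th %ile) = 60.5000
IQR = 60.5000 - 25.7500 = 34.7500

IQR = 34.7500


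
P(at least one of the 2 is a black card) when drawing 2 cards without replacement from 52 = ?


P(at least one) = 1 - P(none)
P(none) = (26/52) × (25/51) = 0.245098
P(at least one) = 1 - 0.245098 = 0.7549

P = 0.7549


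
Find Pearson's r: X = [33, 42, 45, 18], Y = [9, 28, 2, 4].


Mean X = 34.5000, Mean Y = 10.7500
SD X = 10.500000, SD Y = 10.280443
Cov = 37.875000
r = 37.875000/(10.500000*10.280443) = 0.3509

r = 0.3509


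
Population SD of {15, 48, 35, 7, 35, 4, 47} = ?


Mean = 27.2857
Variance = 291.6327
SD = sqrt(291.6327) = 17.0773

SD = 17.0773


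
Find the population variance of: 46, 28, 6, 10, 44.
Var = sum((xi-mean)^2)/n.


Mean = 26.8000
Squared deviations: 368.6400, 1.4400, 432.6400, 282.2400, 295.8400
Sum = 1380.8000
Variance = 1380.8000/5 = 276.1600

Variance = 276.1600


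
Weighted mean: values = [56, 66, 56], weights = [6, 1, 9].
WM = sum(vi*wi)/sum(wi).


Numerator = 56*6 + 66*1 + 56*9 = 906
Denominator = 6 + 1 + 9 = 16
WM = 906/16 = 56.6250

WM = 56.6250


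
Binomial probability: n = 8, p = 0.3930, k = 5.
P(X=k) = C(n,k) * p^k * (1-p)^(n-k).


C(8,5) = 56
p^5 = 0.009375
(1-p)^3 = 0.223649
P = 56 * 0.009375 * 0.223649 = 0.1174

P(X=5) = 0.1174


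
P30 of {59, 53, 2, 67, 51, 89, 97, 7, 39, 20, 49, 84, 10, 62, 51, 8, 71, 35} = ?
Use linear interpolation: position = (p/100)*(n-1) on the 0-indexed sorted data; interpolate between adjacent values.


Sorted: 2, 7, 8, 10, 20, 35, 39, 49, 51, 51, 53, 59, 62, 67, 71, 84, 89, 97
n = 18
Index = 30/100 * 17 = 5.1000
Lower = data[5] = 35, Upper = data[6] = 39
P30 = 35 + 0.1000*(4) = 35.4000

P30 = 35.4000


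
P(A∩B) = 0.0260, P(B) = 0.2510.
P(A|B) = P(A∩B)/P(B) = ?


P(A|B) = 0.0260/0.2510 = 0.1036

P(A|B) = 0.1036


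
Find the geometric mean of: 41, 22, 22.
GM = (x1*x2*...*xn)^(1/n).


Product = 41 × 22 × 22 = 19844
GM = 19844^(1/3) = 27.0734

GM = 27.0734


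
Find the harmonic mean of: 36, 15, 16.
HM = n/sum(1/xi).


Sum of reciprocals = 1/36 + 1/15 + 1/16 = 0.156944
HM = 3/0.156944 = 19.1150

HM = 19.1150


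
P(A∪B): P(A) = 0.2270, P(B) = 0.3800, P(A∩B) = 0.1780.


P(A∪B) = 0.2270 + 0.3800 - 0.1780
= 0.6070 - 0.1780
= 0.4290

P(A∪B) = 0.4290


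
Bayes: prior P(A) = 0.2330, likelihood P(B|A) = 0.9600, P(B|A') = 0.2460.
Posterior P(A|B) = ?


P(B) = P(B|A)*P(A) + P(B|A')*P(A')
= 0.9600*0.2330 + 0.2460*0.7670
= 0.223680 + 0.188682 = 0.412362
P(A|B) = 0.223680/0.412362 = 0.5424

P(A|B) = 0.5424


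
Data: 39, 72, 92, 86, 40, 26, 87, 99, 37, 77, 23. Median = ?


Sorted: 23, 26, 37, 39, 40, 72, 77, 86, 87, 92, 99
n = 11 (odd)
Middle value = 72

Median = 72


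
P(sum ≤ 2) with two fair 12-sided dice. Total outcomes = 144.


Total outcomes = 12×12 = 144
Favorable (sum ≤ 2): 1
P = 1/144 = 0.0069

P = 0.0069


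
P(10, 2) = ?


P(10,2) = 10!/8!
= 3628800/40320
= 90

P(10,2) = 90


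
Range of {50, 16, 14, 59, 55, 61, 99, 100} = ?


Max = 100, Min = 14
Range = 100 - 14 = 86

Range = 86


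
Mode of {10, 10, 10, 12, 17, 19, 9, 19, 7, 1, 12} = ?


Frequencies: 1:1, 7:1, 9:1, 10:3, 12:2, 17:1, 19:2
Max frequency = 3
Mode = 10

Mode = 10


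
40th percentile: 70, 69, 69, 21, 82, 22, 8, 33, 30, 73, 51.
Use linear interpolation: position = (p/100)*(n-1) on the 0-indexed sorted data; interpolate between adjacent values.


Sorted: 8, 21, 22, 30, 33, 51, 69, 69, 70, 73, 82
n = 11
Index = 40/100 * 10 = 4.0000
Lower = data[4] = 33, Upper = data[5] = 51
P40 = 33 + 0*(18) = 33.0000

P40 = 33.0000


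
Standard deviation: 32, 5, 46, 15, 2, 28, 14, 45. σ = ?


Mean = 23.3750
Variance = 253.4844
SD = sqrt(253.4844) = 15.9212

SD = 15.9212


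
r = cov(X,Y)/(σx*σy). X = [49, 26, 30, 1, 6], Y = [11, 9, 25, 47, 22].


Mean X = 22.4000, Mean Y = 22.8000
SD X = 17.350504, SD Y = 13.570556
Cov = -170.320000
r = -170.320000/(17.350504*13.570556) = -0.7234

r = -0.7234


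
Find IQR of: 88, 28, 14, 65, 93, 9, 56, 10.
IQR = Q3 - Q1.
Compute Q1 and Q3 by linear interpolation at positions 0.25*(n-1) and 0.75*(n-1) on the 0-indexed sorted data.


Sorted: 9, 10, 14, 28, 56, 65, 88, 93
Q1 (25th %ile) = 13.0000
Q3 (75th %ile) = 70.7500
IQR = 70.7500 - 13.0000 = 57.7500

IQR = 57.7500


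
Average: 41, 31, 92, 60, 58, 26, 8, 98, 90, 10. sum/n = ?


Sum = 41 + 31 + 92 + 60 + 58 + 26 + 8 + 98 + 90 + 10 = 514
n = 10
Mean = 514/10 = 51.4000

Mean = 51.4000


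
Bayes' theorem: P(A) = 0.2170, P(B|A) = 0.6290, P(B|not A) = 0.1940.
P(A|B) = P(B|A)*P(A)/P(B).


P(B) = P(B|A)*P(A) + P(B|A')*P(A')
= 0.6290*0.2170 + 0.1940*0.7830
= 0.136493 + 0.151902 = 0.288395
P(A|B) = 0.136493/0.288395 = 0.4733

P(A|B) = 0.4733


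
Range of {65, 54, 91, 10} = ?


Max = 91, Min = 10
Range = 91 - 10 = 81

Range = 81


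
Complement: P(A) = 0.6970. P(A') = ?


P(not A) = 1 - 0.6970 = 0.3030

P(not A) = 0.3030


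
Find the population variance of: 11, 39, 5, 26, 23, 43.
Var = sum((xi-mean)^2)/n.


Mean = 24.5000
Squared deviations: 182.2500, 210.2500, 380.2500, 2.2500, 2.2500, 342.2500
Sum = 1119.5000
Variance = 1119.5000/6 = 186.5833

Variance = 186.5833


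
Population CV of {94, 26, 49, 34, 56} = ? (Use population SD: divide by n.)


Mean = 51.8000
SD = 23.6169
CV = (23.6169/51.8000)*100 = 45.5926%

CV = 45.5926%


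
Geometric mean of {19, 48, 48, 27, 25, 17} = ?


Product = 19 × 48 × 48 × 27 × 25 × 17 = 502329600
GM = 502329600^(1/6) = 28.1945

GM = 28.1945


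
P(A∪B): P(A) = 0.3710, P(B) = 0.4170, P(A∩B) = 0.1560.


P(A∪B) = 0.3710 + 0.4170 - 0.1560
= 0.7880 - 0.1560
= 0.6320

P(A∪B) = 0.6320


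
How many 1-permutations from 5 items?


P(5,1) = 5!/4!
= 120/24
= 5

P(5,1) = 5


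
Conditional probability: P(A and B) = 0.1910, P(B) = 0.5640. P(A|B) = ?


P(A|B) = 0.1910/0.5640 = 0.3387

P(A|B) = 0.3387


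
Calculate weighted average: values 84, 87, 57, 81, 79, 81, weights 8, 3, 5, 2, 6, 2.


Numerator = 84*8 + 87*3 + 57*5 + 81*2 + 79*6 + 81*2 = 2016
Denominator = 8 + 3 + 5 + 2 + 6 + 2 = 26
WM = 2016/26 = 77.5385

WM = 77.5385


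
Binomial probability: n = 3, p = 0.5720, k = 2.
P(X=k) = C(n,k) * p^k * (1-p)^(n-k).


C(3,2) = 3
p^2 = 0.327184
(1-p)^1 = 0.428000
P = 3 * 0.327184 * 0.428000 = 0.4201

P(X=2) = 0.4201


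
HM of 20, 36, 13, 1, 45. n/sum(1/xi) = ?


Sum of reciprocals = 1/20 + 1/36 + 1/13 + 1/1 + 1/45 = 1.176923
HM = 5/1.176923 = 4.2484

HM = 4.2484


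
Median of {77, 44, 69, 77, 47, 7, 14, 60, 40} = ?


Sorted: 7, 14, 40, 44, 47, 60, 69, 77, 77
n = 9 (odd)
Middle value = 47

Median = 47


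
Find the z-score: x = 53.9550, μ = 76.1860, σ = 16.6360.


z = (53.9550 - 76.1860)/16.6360
= -22.2310/16.6360
= -1.3363

z = -1.3363


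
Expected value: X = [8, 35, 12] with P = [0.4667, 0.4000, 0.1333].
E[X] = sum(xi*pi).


E[X] = 8*0.4667 + 35*0.4000 + 12*0.1333
= 3.7336 + 14.0000 + 1.5996
= 19.3332

E[X] = 19.3332


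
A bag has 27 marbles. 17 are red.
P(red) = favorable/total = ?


P = 17/27 = 0.6296

P = 0.6296


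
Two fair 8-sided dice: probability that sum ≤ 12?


Total outcomes = 8×8 = 64
Favorable (sum ≤ 12): 54
P = 54/64 = 0.8438

P = 0.8438


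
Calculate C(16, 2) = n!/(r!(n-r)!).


C(16,2) = 16!/(2! × 14!)
= 20922789888000/(2 × 87178291200)
= 120

C(16,2) = 120


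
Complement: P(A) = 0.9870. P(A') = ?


P(not A) = 1 - 0.9870 = 0.0130

P(not A) = 0.0130


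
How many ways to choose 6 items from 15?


C(15,6) = 15!/(6! × 9!)
= 1307674368000/(720 × 362880)
= 5005

C(15,6) = 5005


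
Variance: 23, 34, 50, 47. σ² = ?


Mean = 38.5000
Squared deviations: 240.2500, 20.2500, 132.2500, 72.2500
Sum = 465.0000
Variance = 465.0000/4 = 116.2500

Variance = 116.2500


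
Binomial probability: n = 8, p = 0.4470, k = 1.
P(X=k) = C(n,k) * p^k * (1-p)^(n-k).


C(8,1) = 8
p^1 = 0.447000
(1-p)^7 = 0.015815
P = 8 * 0.447000 * 0.015815 = 0.0566

P(X=1) = 0.0566


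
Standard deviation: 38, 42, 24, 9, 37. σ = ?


Mean = 30.0000
Variance = 146.8000
SD = sqrt(146.8000) = 12.1161

SD = 12.1161


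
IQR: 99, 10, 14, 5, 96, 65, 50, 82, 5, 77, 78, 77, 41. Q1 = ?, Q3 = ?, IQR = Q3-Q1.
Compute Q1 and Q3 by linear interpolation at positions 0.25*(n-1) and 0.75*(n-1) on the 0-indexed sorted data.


Sorted: 5, 5, 10, 14, 41, 50, 65, 77, 77, 78, 82, 96, 99
Q1 (25th %ile) = 14.0000
Q3 (75th %ile) = 78.0000
IQR = 78.0000 - 14.0000 = 64.0000

IQR = 64.0000


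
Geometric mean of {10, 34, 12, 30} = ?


Product = 10 × 34 × 12 × 30 = 122400
GM = 122400^(1/4) = 18.7045

GM = 18.7045


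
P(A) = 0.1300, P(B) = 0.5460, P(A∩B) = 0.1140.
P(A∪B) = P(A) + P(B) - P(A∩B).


P(A∪B) = 0.1300 + 0.5460 - 0.1140
= 0.6760 - 0.1140
= 0.5620

P(A∪B) = 0.5620


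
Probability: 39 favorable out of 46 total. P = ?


P = 39/46 = 0.8478

P = 0.8478


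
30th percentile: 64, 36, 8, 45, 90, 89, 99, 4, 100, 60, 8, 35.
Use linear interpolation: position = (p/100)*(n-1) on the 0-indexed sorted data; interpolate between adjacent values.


Sorted: 4, 8, 8, 35, 36, 45, 60, 64, 89, 90, 99, 100
n = 12
Index = 30/100 * 11 = 3.3000
Lower = data[3] = 35, Upper = data[4] = 36
P30 = 35 + 0.3000*(1) = 35.3000

P30 = 35.3000


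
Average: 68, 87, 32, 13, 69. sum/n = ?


Sum = 68 + 87 + 32 + 13 + 69 = 269
n = 5
Mean = 269/5 = 53.8000

Mean = 53.8000


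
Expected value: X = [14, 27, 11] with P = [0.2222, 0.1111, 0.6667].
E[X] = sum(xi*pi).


E[X] = 14*0.2222 + 27*0.1111 + 11*0.6667
= 3.1108 + 2.9997 + 7.3337
= 13.4442

E[X] = 13.4442


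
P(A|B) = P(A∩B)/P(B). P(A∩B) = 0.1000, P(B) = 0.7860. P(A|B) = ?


P(A|B) = 0.1000/0.7860 = 0.1272

P(A|B) = 0.1272


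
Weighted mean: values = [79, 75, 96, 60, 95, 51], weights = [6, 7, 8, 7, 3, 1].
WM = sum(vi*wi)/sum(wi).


Numerator = 79*6 + 75*7 + 96*8 + 60*7 + 95*3 + 51*1 = 2523
Denominator = 6 + 7 + 8 + 7 + 3 + 1 = 32
WM = 2523/32 = 78.8438

WM = 78.8438


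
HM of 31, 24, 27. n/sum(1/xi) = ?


Sum of reciprocals = 1/31 + 1/24 + 1/27 = 0.110962
HM = 3/0.110962 = 27.0363

HM = 27.0363


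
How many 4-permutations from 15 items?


P(15,4) = 15!/11!
= 1307674368000/39916800
= 32760

P(15,4) = 32760


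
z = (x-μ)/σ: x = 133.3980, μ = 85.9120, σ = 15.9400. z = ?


z = (133.3980 - 85.9120)/15.9400
= 47.4860/15.9400
= 2.9790

z = 2.9790


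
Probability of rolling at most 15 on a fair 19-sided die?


Favorable outcomes (roll ≤ 15): 15
Total outcomes = 19
P = 15/19 = 0.7895

P = 0.7895


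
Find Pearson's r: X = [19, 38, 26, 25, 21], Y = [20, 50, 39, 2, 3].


Mean X = 25.8000, Mean Y = 22.8000
SD X = 6.615134, SD Y = 19.156200
Cov = 93.160000
r = 93.160000/(6.615134*19.156200) = 0.7352

r = 0.7352


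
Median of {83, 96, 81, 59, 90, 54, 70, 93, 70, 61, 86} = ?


Sorted: 54, 59, 61, 70, 70, 81, 83, 86, 90, 93, 96
n = 11 (odd)
Middle value = 81

Median = 81


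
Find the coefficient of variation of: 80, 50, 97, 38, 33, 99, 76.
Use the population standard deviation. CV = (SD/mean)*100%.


Mean = 67.5714
SD = 25.2352
CV = (25.2352/67.5714)*100 = 37.3460%

CV = 37.3460%


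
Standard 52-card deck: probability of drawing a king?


4 kings in 52 cards
P = 4/52 = 0.0769

P = 0.0769


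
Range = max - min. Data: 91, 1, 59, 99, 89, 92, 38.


Max = 99, Min = 1
Range = 99 - 1 = 98

Range = 98


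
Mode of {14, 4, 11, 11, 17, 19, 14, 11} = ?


Frequencies: 4:1, 11:3, 14:2, 17:1, 19:1
Max frequency = 3
Mode = 11

Mode = 11


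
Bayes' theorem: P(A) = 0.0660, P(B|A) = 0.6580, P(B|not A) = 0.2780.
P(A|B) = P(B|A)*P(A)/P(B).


P(B) = P(B|A)*P(A) + P(B|A')*P(A')
= 0.6580*0.0660 + 0.2780*0.9340
= 0.043428 + 0.259652 = 0.303080
P(A|B) = 0.043428/0.303080 = 0.1433

P(A|B) = 0.1433


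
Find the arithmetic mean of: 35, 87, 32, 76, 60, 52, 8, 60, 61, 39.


Sum = 35 + 87 + 32 + 76 + 60 + 52 + 8 + 60 + 61 + 39 = 510
n = 10
Mean = 510/10 = 51.0000

Mean = 51.0000


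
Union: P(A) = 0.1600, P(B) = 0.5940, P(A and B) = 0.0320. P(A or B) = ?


P(A∪B) = 0.1600 + 0.5940 - 0.0320
= 0.7540 - 0.0320
= 0.7220

P(A∪B) = 0.7220


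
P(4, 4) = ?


P(4,4) = 4!/0!
= 24/1
= 24

P(4,4) = 24


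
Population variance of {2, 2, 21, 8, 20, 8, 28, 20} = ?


Mean = 13.6250
Squared deviations: 135.1406, 135.1406, 54.3906, 31.6406, 40.6406, 31.6406, 206.6406, 40.6406
Sum = 675.8750
Variance = 675.8750/8 = 84.4844

Variance = 84.4844


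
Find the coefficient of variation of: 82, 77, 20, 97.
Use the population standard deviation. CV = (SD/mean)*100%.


Mean = 69.0000
SD = 29.2318
CV = (29.2318/69.0000)*100 = 42.3650%

CV = 42.3650%


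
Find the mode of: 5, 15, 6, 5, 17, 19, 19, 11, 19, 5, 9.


Frequencies: 5:3, 6:1, 9:1, 11:1, 15:1, 17:1, 19:3
Max frequency = 3
Mode = 5, 19

Mode = 5, 19


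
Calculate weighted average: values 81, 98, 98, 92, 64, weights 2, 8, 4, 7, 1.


Numerator = 81*2 + 98*8 + 98*4 + 92*7 + 64*1 = 2046
Denominator = 2 + 8 + 4 + 7 + 1 = 22
WM = 2046/22 = 93.0000

WM = 93.0000


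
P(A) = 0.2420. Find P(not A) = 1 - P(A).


P(not A) = 1 - 0.2420 = 0.7580

P(not A) = 0.7580


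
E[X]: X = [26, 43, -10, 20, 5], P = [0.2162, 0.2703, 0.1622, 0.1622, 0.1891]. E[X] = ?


E[X] = 26*0.2162 + 43*0.2703 - 10*0.1622 + 20*0.1622 + 5*0.1891
= 5.6212 + 11.6229 - 1.6220 + 3.2440 + 0.9455
= 19.8116

E[X] = 19.8116


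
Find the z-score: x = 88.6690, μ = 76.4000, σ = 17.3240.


z = (88.6690 - 76.4000)/17.3240
= 12.2690/17.3240
= 0.7082

z = 0.7082


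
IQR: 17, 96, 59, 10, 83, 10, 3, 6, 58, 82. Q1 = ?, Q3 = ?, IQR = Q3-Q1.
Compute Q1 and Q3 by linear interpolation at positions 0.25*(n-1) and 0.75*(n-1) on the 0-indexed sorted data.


Sorted: 3, 6, 10, 10, 17, 58, 59, 82, 83, 96
Q1 (25th %ile) = 10.0000
Q3 (75th %ile) = 76.2500
IQR = 76.2500 - 10.0000 = 66.2500

IQR = 66.2500


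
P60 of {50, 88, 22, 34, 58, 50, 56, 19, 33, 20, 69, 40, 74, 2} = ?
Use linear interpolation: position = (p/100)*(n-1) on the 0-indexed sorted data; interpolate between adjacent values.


Sorted: 2, 19, 20, 22, 33, 34, 40, 50, 50, 56, 58, 69, 74, 88
n = 14
Index = 60/100 * 13 = 7.8000
Lower = data[7] = 50, Upper = data[8] = 50
P60 = 50 + 0.8000*(0) = 50.0000

P60 = 50.0000


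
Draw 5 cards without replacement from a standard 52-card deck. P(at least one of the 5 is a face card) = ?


P(at least one) = 1 - P(none)
P(none) = (40/52) × (39/51) × (38/50) × (37/49) × (36/48) = 0.253181
P(at least one) = 1 - 0.253181 = 0.7468

P = 0.7468


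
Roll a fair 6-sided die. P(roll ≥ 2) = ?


Favorable outcomes (roll ≥ 2): 5
Total outcomes = 6
P = 5/6 = 0.8333

P = 0.8333


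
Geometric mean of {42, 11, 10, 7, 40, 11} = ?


Product = 42 × 11 × 10 × 7 × 40 × 11 = 14229600
GM = 14229600^(1/6) = 15.5668

GM = 15.5668


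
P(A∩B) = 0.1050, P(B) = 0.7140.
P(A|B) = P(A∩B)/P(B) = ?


P(A|B) = 0.1050/0.7140 = 0.1471

P(A|B) = 0.1471


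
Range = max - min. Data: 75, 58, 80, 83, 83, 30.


Max = 83, Min = 30
Range = 83 - 30 = 53

Range = 53


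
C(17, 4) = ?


C(17,4) = 17!/(4! × 13!)
= 355687428096000/(24 × 6227020800)
= 2380

C(17,4) = 2380


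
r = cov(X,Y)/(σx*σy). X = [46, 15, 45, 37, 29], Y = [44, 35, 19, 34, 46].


Mean X = 34.4000, Mean Y = 35.6000
SD X = 11.482160, SD Y = 9.562426
Cov = -25.440000
r = -25.440000/(11.482160*9.562426) = -0.2317

r = -0.2317


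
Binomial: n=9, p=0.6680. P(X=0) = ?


C(9,0) = 1
p^0 = 1.000000
(1-p)^9 = 4.900527e-05
P = 1 * 1.000000 * 4.900527e-05 = 4.9005e-05

P(X=0) = 4.9005e-05


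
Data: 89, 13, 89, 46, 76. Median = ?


Sorted: 13, 46, 76, 89, 89
n = 5 (odd)
Middle value = 76

Median = 76


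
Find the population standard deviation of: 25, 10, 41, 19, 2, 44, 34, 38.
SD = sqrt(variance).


Mean = 26.6250
Variance = 204.4844
SD = sqrt(204.4844) = 14.2998

SD = 14.2998


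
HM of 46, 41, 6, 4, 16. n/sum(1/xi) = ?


Sum of reciprocals = 1/46 + 1/41 + 1/6 + 1/4 + 1/16 = 0.525296
HM = 5/0.525296 = 9.5184

HM = 9.5184


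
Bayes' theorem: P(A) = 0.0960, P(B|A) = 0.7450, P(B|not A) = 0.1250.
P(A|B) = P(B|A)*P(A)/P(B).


P(B) = P(B|A)*P(A) + P(B|A')*P(A')
= 0.7450*0.0960 + 0.1250*0.9040
= 0.071520 + 0.113000 = 0.184520
P(A|B) = 0.071520/0.184520 = 0.3876

P(A|B) = 0.3876


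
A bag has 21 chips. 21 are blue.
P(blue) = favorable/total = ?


P = 21/21 = 1.0000

P = 1.0000


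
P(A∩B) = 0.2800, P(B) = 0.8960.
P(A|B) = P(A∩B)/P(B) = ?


P(A|B) = 0.2800/0.8960 = 0.3125

P(A|B) = 0.3125


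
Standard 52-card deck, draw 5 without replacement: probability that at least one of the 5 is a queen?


P(at least one) = 1 - P(none)
P(none) = (48/52) × (47/51) × (46/50) × (45/49) × (44/48) = 0.658842
P(at least one) = 1 - 0.658842 = 0.3412

P = 0.3412


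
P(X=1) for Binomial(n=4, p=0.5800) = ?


C(4,1) = 4
p^1 = 0.580000
(1-p)^3 = 0.074088
P = 4 * 0.580000 * 0.074088 = 0.1719

P(X=1) = 0.1719


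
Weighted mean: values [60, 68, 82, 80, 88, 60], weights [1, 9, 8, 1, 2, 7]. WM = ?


Numerator = 60*1 + 68*9 + 82*8 + 80*1 + 88*2 + 60*7 = 2004
Denominator = 1 + 9 + 8 + 1 + 2 + 7 = 28
WM = 2004/28 = 71.5714

WM = 71.5714


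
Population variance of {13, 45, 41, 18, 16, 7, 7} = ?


Mean = 21.0000
Squared deviations: 64.0000, 576.0000, 400.0000, 9.0000, 25.0000, 196.0000, 196.0000
Sum = 1466.0000
Variance = 1466.0000/7 = 209.4286

Variance = 209.4286


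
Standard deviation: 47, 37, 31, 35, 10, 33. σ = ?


Mean = 32.1667
Variance = 124.1389
SD = sqrt(124.1389) = 11.1418

SD = 11.1418


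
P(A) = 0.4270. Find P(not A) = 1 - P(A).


P(not A) = 1 - 0.4270 = 0.5730

P(not A) = 0.5730


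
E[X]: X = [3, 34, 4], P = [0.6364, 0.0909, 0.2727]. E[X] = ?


E[X] = 3*0.6364 + 34*0.0909 + 4*0.2727
= 1.9092 + 3.0906 + 1.0908
= 6.0906

E[X] = 6.0906


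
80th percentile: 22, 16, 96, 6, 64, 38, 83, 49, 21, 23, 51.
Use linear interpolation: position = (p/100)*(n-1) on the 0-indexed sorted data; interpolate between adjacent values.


Sorted: 6, 16, 21, 22, 23, 38, 49, 51, 64, 83, 96
n = 11
Index = 80/100 * 10 = 8.0000
Lower = data[8] = 64, Upper = data[9] = 83
P80 = 64 + 0*(19) = 64.0000

P80 = 64.0000


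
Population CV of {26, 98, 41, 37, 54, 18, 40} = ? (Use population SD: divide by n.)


Mean = 44.8571
SD = 24.1568
CV = (24.1568/44.8571)*100 = 53.8527%

CV = 53.8527%


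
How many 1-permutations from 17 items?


P(17,1) = 17!/16!
= 355687428096000/20922789888000
= 17

P(17,1) = 17


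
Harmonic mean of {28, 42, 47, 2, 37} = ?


Sum of reciprocals = 1/28 + 1/42 + 1/47 + 1/2 + 1/37 = 0.607827
HM = 5/0.607827 = 8.2260

HM = 8.2260


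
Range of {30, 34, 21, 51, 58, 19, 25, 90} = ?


Max = 90, Min = 19
Range = 90 - 19 = 71

Range = 71


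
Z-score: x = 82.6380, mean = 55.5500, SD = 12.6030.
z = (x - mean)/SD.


z = (82.6380 - 55.5500)/12.6030
= 27.0880/12.6030
= 2.1493

z = 2.1493


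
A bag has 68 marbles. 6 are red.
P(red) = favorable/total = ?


P = 6/68 = 0.0882

P = 0.0882


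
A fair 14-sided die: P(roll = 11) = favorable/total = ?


Favorable outcomes (roll = 11): 1
Total outcomes = 14
P = 1/14 = 0.0714

P = 0.0714


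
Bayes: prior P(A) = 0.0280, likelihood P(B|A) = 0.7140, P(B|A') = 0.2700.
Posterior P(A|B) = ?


P(B) = P(B|A)*P(A) + P(B|A')*P(A')
= 0.7140*0.0280 + 0.2700*0.9720
= 0.019992 + 0.262440 = 0.282432
P(A|B) = 0.019992/0.282432 = 0.0708

P(A|B) = 0.0708


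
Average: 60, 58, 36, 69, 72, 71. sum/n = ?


Sum = 60 + 58 + 36 + 69 + 72 + 71 = 366
n = 6
Mean = 366/6 = 61.0000

Mean = 61.0000


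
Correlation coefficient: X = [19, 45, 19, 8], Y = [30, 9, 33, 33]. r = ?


Mean X = 22.7500, Mean Y = 26.2500
SD X = 13.608361, SD Y = 10.034316
Cov = -130.687500
r = -130.687500/(13.608361*10.034316) = -0.9571

r = -0.9571


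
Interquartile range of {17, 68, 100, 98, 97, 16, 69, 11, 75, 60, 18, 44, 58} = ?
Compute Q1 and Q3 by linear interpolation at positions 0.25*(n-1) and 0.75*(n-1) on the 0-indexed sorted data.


Sorted: 11, 16, 17, 18, 44, 58, 60, 68, 69, 75, 97, 98, 100
Q1 (25th %ile) = 18.0000
Q3 (75th %ile) = 75.0000
IQR = 75.0000 - 18.0000 = 57.0000

IQR = 57.0000


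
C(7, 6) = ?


C(7,6) = 7!/(6! × 1!)
= 5040/(720 × 1)
= 7

C(7,6) = 7


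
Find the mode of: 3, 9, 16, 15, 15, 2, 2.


Frequencies: 2:2, 3:1, 9:1, 15:2, 16:1
Max frequency = 2
Mode = 2, 15

Mode = 2, 15


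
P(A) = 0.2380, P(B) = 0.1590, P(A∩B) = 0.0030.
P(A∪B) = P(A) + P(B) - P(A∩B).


P(A∪B) = 0.2380 + 0.1590 - 0.0030
= 0.3970 - 0.0030
= 0.3940

P(A∪B) = 0.3940


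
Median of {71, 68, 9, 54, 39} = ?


Sorted: 9, 39, 54, 68, 71
n = 5 (odd)
Middle value = 54

Median = 54


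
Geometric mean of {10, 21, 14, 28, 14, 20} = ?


Product = 10 × 21 × 14 × 28 × 14 × 20 = 23049600
GM = 23049600^(1/6) = 16.8698

GM = 16.8698


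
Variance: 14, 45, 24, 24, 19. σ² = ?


Mean = 25.2000
Squared deviations: 125.4400, 392.0400, 1.4400, 1.4400, 38.4400
Sum = 558.8000
Variance = 558.8000/5 = 111.7600

Variance = 111.7600


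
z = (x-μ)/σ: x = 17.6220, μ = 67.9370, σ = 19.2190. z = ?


z = (17.6220 - 67.9370)/19.2190
= -50.3150/19.2190
= -2.6180

z = -2.6180


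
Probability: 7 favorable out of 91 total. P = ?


P = 7/91 = 0.0769

P = 0.0769


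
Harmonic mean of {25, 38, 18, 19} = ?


Sum of reciprocals = 1/25 + 1/38 + 1/18 + 1/19 = 0.174503
HM = 4/0.174503 = 22.9223

HM = 22.9223


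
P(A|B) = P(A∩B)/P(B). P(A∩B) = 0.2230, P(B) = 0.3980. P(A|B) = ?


P(A|B) = 0.2230/0.3980 = 0.5603

P(A|B) = 0.5603


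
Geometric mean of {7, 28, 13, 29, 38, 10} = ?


Product = 7 × 28 × 13 × 29 × 38 × 10 = 28078960
GM = 28078960^(1/6) = 17.4340

GM = 17.4340


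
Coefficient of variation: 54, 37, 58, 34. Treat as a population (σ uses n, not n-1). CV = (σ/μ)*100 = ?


Mean = 45.7500
SD = 10.4013
CV = (10.4013/45.7500)*100 = 22.7351%

CV = 22.7351%


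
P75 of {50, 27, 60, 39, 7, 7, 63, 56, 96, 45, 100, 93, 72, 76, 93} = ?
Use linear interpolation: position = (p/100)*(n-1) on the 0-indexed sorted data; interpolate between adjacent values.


Sorted: 7, 7, 27, 39, 45, 50, 56, 60, 63, 72, 76, 93, 93, 96, 100
n = 15
Index = 75/100 * 14 = 10.5000
Lower = data[10] = 76, Upper = data[11] = 93
P75 = 76 + 0.5000*(17) = 84.5000

P75 = 84.5000


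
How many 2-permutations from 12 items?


P(12,2) = 12!/10!
= 479001600/3628800
= 132

P(12,2) = 132


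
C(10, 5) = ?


C(10,5) = 10!/(5! × 5!)
= 3628800/(120 × 120)
= 252

C(10,5) = 252


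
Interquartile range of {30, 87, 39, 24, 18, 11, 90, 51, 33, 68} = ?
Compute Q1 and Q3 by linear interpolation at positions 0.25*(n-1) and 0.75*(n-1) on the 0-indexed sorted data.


Sorted: 11, 18, 24, 30, 33, 39, 51, 68, 87, 90
Q1 (25th %ile) = 25.5000
Q3 (75th %ile) = 63.7500
IQR = 63.7500 - 25.5000 = 38.2500

IQR = 38.2500


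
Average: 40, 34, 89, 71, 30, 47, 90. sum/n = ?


Sum = 40 + 34 + 89 + 71 + 30 + 47 + 90 = 401
n = 7
Mean = 401/7 = 57.2857

Mean = 57.2857


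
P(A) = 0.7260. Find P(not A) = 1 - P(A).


P(not A) = 1 - 0.7260 = 0.2740

P(not A) = 0.2740


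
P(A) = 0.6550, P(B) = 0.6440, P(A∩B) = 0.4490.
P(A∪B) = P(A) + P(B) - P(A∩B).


P(A∪B) = 0.6550 + 0.6440 - 0.4490
= 1.2990 - 0.4490
= 0.8500

P(A∪B) = 0.8500


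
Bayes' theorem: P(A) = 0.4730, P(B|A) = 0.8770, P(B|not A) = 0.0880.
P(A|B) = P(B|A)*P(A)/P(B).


P(B) = P(B|A)*P(A) + P(B|A')*P(A')
= 0.8770*0.4730 + 0.0880*0.5270
= 0.414821 + 0.046376 = 0.461197
P(A|B) = 0.414821/0.461197 = 0.8994

P(A|B) = 0.8994


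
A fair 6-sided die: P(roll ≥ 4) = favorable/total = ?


Favorable outcomes (roll ≥ 4): 3
Total outcomes = 6
P = 3/6 = 0.5000

P = 0.5000


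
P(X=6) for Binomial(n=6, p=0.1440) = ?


C(6,6) = 1
p^6 = 8.916100e-06
(1-p)^0 = 1.000000
P = 1 * 8.916100e-06 * 1.000000 = 8.9161e-06

P(X=6) = 8.9161e-06


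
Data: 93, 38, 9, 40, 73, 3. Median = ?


Sorted: 3, 9, 38, 40, 73, 93
n = 6 (even)
Middle values: 38 and 40
Median = (38+40)/2 = 39.0000

Median = 39.0000


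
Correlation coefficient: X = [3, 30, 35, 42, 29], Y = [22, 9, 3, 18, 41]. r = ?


Mean X = 27.8000, Mean Y = 18.6000
SD X = 13.227245, SD Y = 13.032268
Cov = -39.880000
r = -39.880000/(13.227245*13.032268) = -0.2313

r = -0.2313


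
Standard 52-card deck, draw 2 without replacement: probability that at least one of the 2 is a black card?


P(at least one) = 1 - P(none)
P(none) = (26/52) × (25/51) = 0.245098
P(at least one) = 1 - 0.245098 = 0.7549

P = 0.7549


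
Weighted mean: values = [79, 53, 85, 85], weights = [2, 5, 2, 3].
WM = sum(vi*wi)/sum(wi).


Numerator = 79*2 + 53*5 + 85*2 + 85*3 = 848
Denominator = 2 + 5 + 2 + 3 = 12
WM = 848/12 = 70.6667

WM = 70.6667


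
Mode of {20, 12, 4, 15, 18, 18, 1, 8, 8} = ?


Frequencies: 1:1, 4:1, 8:2, 12:1, 15:1, 18:2, 20:1
Max frequency = 2
Mode = 8, 18

Mode = 8, 18


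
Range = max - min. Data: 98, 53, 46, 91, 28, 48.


Max = 98, Min = 28
Range = 98 - 28 = 70

Range = 70


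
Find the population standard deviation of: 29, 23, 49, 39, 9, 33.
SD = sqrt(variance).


Mean = 30.3333
Variance = 156.8889
SD = sqrt(156.8889) = 12.5255

SD = 12.5255


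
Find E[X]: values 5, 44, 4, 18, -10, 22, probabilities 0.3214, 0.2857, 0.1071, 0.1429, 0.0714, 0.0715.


E[X] = 5*0.3214 + 44*0.2857 + 4*0.1071 + 18*0.1429 - 10*0.0714 + 22*0.0715
= 1.6070 + 12.5708 + 0.4284 + 2.5722 - 0.7140 + 1.5730
= 18.0374

E[X] = 18.0374


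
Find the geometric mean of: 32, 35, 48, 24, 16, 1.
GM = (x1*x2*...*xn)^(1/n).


Product = 32 × 35 × 48 × 24 × 16 × 1 = 20643840
GM = 20643840^(1/6) = 16.5627

GM = 16.5627


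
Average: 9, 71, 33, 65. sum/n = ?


Sum = 9 + 71 + 33 + 65 = 178
n = 4
Mean = 178/4 = 44.5000

Mean = 44.5000


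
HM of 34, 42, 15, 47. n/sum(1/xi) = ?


Sum of reciprocals = 1/34 + 1/42 + 1/15 + 1/47 = 0.141165
HM = 4/0.141165 = 28.3357

HM = 28.3357


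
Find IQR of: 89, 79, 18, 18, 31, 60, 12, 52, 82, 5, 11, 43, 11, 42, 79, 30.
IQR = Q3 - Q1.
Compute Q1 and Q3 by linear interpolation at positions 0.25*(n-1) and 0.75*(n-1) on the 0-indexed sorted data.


Sorted: 5, 11, 11, 12, 18, 18, 30, 31, 42, 43, 52, 60, 79, 79, 82, 89
Q1 (25th %ile) = 16.5000
Q3 (75th %ile) = 64.7500
IQR = 64.7500 - 16.5000 = 48.2500

IQR = 48.2500


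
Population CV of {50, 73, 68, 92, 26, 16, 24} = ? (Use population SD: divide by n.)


Mean = 49.8571
SD = 26.7925
CV = (26.7925/49.8571)*100 = 53.7385%

CV = 53.7385%


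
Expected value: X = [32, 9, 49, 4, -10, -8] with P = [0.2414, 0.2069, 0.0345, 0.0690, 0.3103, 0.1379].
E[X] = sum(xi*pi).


E[X] = 32*0.2414 + 9*0.2069 + 49*0.0345 + 4*0.0690 - 10*0.3103 - 8*0.1379
= 7.7248 + 1.8621 + 1.6905 + 0.2760 - 3.1030 - 1.1032
= 7.3472

E[X] = 7.3472


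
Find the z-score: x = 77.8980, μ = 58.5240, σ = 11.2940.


z = (77.8980 - 58.5240)/11.2940
= 19.3740/11.2940
= 1.7154

z = 1.7154


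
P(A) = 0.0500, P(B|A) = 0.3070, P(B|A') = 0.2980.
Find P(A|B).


P(B) = P(B|A)*P(A) + P(B|A')*P(A')
= 0.3070*0.0500 + 0.2980*0.9500
= 0.015350 + 0.283100 = 0.298450
P(A|B) = 0.015350/0.298450 = 0.0514

P(A|B) = 0.0514


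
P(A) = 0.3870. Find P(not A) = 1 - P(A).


P(not A) = 1 - 0.3870 = 0.6130

P(not A) = 0.6130


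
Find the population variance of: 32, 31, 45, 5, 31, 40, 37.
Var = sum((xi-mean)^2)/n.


Mean = 31.5714
Squared deviations: 0.1837, 0.3265, 180.3265, 706.0408, 0.3265, 71.0408, 29.4694
Sum = 987.7143
Variance = 987.7143/7 = 141.1020

Variance = 141.1020


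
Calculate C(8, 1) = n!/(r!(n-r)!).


C(8,1) = 8!/(1! × 7!)
= 40320/(1 × 5040)
= 8

C(8,1) = 8


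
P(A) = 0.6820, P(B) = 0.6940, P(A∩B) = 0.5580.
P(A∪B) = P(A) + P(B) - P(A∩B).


P(A∪B) = 0.6820 + 0.6940 - 0.5580
= 1.3760 - 0.5580
= 0.8180

P(A∪B) = 0.8180


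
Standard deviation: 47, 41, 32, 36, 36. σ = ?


Mean = 38.4000
Variance = 26.6400
SD = sqrt(26.6400) = 5.1614

SD = 5.1614


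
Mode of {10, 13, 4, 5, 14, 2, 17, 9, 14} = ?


Frequencies: 2:1, 4:1, 5:1, 9:1, 10:1, 13:1, 14:2, 17:1
Max frequency = 2
Mode = 14

Mode = 14


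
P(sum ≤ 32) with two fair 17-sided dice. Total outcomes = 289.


Total outcomes = 17×17 = 289
Favorable (sum ≤ 32): 286
P = 286/289 = 0.9896

P = 0.9896


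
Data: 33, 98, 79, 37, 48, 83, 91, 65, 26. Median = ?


Sorted: 26, 33, 37, 48, 65, 79, 83, 91, 98
n = 9 (odd)
Middle value = 65

Median = 65


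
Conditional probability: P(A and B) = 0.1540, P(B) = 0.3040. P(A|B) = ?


P(A|B) = 0.1540/0.3040 = 0.5066

P(A|B) = 0.5066


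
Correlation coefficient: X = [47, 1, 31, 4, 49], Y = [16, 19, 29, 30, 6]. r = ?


Mean X = 26.4000, Mean Y = 20.0000
SD X = 20.509510, SD Y = 8.876936
Cov = -111.200000
r = -111.200000/(20.509510*8.876936) = -0.6108

r = -0.6108


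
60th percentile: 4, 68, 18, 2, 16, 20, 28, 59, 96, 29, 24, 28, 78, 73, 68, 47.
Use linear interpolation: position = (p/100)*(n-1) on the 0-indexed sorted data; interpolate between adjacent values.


Sorted: 2, 4, 16, 18, 20, 24, 28, 28, 29, 47, 59, 68, 68, 73, 78, 96
n = 16
Index = 60/100 * 15 = 9.0000
Lower = data[9] = 47, Upper = data[10] = 59
P60 = 47 + 0*(12) = 47.0000

P60 = 47.0000


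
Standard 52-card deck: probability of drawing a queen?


4 queens in 52 cards
P = 4/52 = 0.0769

P = 0.0769


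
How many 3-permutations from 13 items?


P(13,3) = 13!/10!
= 6227020800/3628800
= 1716

P(13,3) = 1716


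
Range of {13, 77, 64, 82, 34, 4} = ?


Max = 82, Min = 4
Range = 82 - 4 = 78

Range = 78


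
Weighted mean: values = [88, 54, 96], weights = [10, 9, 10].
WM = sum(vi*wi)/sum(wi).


Numerator = 88*10 + 54*9 + 96*10 = 2326
Denominator = 10 + 9 + 10 = 29
WM = 2326/29 = 80.2069

WM = 80.2069


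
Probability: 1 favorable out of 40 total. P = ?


P = 1/40 = 0.0250

P = 0.0250


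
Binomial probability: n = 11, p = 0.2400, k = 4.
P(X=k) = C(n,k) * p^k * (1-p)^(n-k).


C(11,4) = 330
p^4 = 0.003318
(1-p)^7 = 0.146452
P = 330 * 0.003318 * 0.146452 = 0.1603

P(X=4) = 0.1603


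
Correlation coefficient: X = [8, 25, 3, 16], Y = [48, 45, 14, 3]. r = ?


Mean X = 13.0000, Mean Y = 27.5000
SD X = 8.336666, SD Y = 19.422925
Cov = 42.250000
r = 42.250000/(8.336666*19.422925) = 0.2609

r = 0.2609


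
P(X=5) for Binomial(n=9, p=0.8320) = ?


C(9,5) = 126
p^5 = 0.398673
(1-p)^4 = 0.000797
P = 126 * 0.398673 * 0.000797 = 0.0400

P(X=5) = 0.0400


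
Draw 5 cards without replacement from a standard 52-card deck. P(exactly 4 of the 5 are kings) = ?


Hypergeometric: P(X=4) = C(4,4)·C(48,1) / C(52,5)
= 1 × 48 / 2598960
= 48/2598960 = 1.8469e-05

P = 1.8469e-05


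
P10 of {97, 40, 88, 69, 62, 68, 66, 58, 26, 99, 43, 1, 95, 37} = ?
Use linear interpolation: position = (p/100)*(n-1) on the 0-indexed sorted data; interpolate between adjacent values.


Sorted: 1, 26, 37, 40, 43, 58, 62, 66, 68, 69, 88, 95, 97, 99
n = 14
Index = 10/100 * 13 = 1.3000
Lower = data[1] = 26, Upper = data[2] = 37
P10 = 26 + 0.3000*(11) = 29.3000

P10 = 29.3000


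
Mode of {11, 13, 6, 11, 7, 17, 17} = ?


Frequencies: 6:1, 7:1, 11:2, 13:1, 17:2
Max frequency = 2
Mode = 11, 17

Mode = 11, 17


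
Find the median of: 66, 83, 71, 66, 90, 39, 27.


Sorted: 27, 39, 66, 66, 71, 83, 90
n = 7 (odd)
Middle value = 66

Median = 66


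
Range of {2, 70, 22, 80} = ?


Max = 80, Min = 2
Range = 80 - 2 = 78

Range = 78


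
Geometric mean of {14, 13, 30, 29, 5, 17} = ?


Product = 14 × 13 × 30 × 29 × 5 × 17 = 13458900
GM = 13458900^(1/6) = 15.4230

GM = 15.4230


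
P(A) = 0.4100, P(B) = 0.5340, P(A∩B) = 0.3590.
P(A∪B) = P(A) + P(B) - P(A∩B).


P(A∪B) = 0.4100 + 0.5340 - 0.3590
= 0.9440 - 0.3590
= 0.5850

P(A∪B) = 0.5850


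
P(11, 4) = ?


P(11,4) = 11!/7!
= 39916800/5040
= 7920

P(11,4) = 7920


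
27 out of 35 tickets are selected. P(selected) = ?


P = 27/35 = 0.7714

P = 0.7714


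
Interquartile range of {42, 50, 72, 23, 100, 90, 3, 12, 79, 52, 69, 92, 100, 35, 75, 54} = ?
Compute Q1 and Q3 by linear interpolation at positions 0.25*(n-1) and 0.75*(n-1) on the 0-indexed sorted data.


Sorted: 3, 12, 23, 35, 42, 50, 52, 54, 69, 72, 75, 79, 90, 92, 100, 100
Q1 (25th %ile) = 40.2500
Q3 (75th %ile) = 81.7500
IQR = 81.7500 - 40.2500 = 41.5000

IQR = 41.5000


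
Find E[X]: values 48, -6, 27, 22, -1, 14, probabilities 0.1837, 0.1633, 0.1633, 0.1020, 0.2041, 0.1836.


E[X] = 48*0.1837 - 6*0.1633 + 27*0.1633 + 22*0.1020 - 1*0.2041 + 14*0.1836
= 8.8176 - 0.9798 + 4.4091 + 2.2440 - 0.2041 + 2.5704
= 16.8572

E[X] = 16.8572


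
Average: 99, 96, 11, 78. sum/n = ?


Sum = 99 + 96 + 11 + 78 = 284
n = 4
Mean = 284/4 = 71.0000

Mean = 71.0000


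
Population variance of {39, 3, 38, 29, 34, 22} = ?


Mean = 27.5000
Squared deviations: 132.2500, 600.2500, 110.2500, 2.2500, 42.2500, 30.2500
Sum = 917.5000
Variance = 917.5000/6 = 152.9167

Variance = 152.9167


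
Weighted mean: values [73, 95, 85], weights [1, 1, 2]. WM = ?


Numerator = 73*1 + 95*1 + 85*2 = 338
Denominator = 1 + 1 + 2 = 4
WM = 338/4 = 84.5000

WM = 84.5000


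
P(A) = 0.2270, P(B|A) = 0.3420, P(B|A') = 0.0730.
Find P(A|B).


P(B) = P(B|A)*P(A) + P(B|A')*P(A')
= 0.3420*0.2270 + 0.0730*0.7730
= 0.077634 + 0.056429 = 0.134063
P(A|B) = 0.077634/0.134063 = 0.5791

P(A|B) = 0.5791


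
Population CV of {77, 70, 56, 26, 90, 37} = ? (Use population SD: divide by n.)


Mean = 59.3333
SD = 22.3134
CV = (22.3134/59.3333)*100 = 37.6069%

CV = 37.6069%


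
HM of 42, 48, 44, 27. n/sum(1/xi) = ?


Sum of reciprocals = 1/42 + 1/48 + 1/44 + 1/27 = 0.104407
HM = 4/0.104407 = 38.3115

HM = 38.3115


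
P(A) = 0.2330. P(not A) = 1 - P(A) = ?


P(not A) = 1 - 0.2330 = 0.7670

P(not A) = 0.7670


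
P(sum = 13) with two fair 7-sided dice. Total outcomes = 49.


Total outcomes = 7×7 = 49
Favorable (sum = 13): 2
P = 2/49 = 0.0408

P = 0.0408


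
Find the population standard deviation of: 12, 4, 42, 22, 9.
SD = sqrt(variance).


Mean = 17.8000
Variance = 180.9600
SD = sqrt(180.9600) = 13.4521

SD = 13.4521


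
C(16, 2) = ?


C(16,2) = 16!/(2! × 14!)
= 20922789888000/(2 × 87178291200)
= 120

C(16,2) = 120


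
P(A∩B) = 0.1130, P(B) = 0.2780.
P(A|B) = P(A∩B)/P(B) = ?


P(A|B) = 0.1130/0.2780 = 0.4065

P(A|B) = 0.4065


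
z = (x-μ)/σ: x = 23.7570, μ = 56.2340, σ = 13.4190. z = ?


z = (23.7570 - 56.2340)/13.4190
= -32.4770/13.4190
= -2.4202

z = -2.4202


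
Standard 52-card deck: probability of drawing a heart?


13 hearts in 52 cards
P = 13/52 = 0.2500

P = 0.2500


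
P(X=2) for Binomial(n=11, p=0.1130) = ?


C(11,2) = 55
p^2 = 0.012769
(1-p)^9 = 0.339870
P = 55 * 0.012769 * 0.339870 = 0.2387

P(X=2) = 0.2387


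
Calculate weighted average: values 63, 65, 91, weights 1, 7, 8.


Numerator = 63*1 + 65*7 + 91*8 = 1246
Denominator = 1 + 7 + 8 = 16
WM = 1246/16 = 77.8750

WM = 77.8750


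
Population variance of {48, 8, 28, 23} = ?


Mean = 26.7500
Squared deviations: 451.5625, 351.5625, 1.5625, 14.0625
Sum = 818.7500
Variance = 818.7500/4 = 204.6875

Variance = 204.6875


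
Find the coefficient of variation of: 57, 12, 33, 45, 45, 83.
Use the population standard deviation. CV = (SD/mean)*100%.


Mean = 45.8333
SD = 21.6673
CV = (21.6673/45.8333)*100 = 47.2741%

CV = 47.2741%


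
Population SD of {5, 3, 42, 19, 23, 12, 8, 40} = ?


Mean = 19.0000
Variance = 201.0000
SD = sqrt(201.0000) = 14.1774

SD = 14.1774


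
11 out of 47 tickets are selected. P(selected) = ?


P = 11/47 = 0.2340

P = 0.2340


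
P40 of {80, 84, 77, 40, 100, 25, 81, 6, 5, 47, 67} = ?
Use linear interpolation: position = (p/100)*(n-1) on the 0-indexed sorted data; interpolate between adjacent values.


Sorted: 5, 6, 25, 40, 47, 67, 77, 80, 81, 84, 100
n = 11
Index = 40/100 * 10 = 4.0000
Lower = data[4] = 47, Upper = data[5] = 67
P40 = 47 + 0*(20) = 47.0000

P40 = 47.0000


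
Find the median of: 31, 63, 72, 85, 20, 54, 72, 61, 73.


Sorted: 20, 31, 54, 61, 63, 72, 72, 73, 85
n = 9 (odd)
Middle value = 63

Median = 63


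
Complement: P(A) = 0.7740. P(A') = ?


P(not A) = 1 - 0.7740 = 0.2260

P(not A) = 0.2260


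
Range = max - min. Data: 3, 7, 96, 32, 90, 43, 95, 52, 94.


Max = 96, Min = 3
Range = 96 - 3 = 93

Range = 93


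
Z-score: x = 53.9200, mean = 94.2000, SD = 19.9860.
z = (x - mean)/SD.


z = (53.9200 - 94.2000)/19.9860
= -40.2800/19.9860
= -2.0154

z = -2.0154


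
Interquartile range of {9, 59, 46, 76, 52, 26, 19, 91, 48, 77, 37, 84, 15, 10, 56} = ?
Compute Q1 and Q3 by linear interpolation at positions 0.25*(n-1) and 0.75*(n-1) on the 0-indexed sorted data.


Sorted: 9, 10, 15, 19, 26, 37, 46, 48, 52, 56, 59, 76, 77, 84, 91
Q1 (25th %ile) = 22.5000
Q3 (75th %ile) = 67.5000
IQR = 67.5000 - 22.5000 = 45.0000

IQR = 45.0000


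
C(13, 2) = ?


C(13,2) = 13!/(2! × 11!)
= 6227020800/(2 × 39916800)
= 78

C(13,2) = 78


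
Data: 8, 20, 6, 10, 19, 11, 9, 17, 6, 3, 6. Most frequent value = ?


Frequencies: 3:1, 6:3, 8:1, 9:1, 10:1, 11:1, 17:1, 19:1, 20:1
Max frequency = 3
Mode = 6

Mode = 6


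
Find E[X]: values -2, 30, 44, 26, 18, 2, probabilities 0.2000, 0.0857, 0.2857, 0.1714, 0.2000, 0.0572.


E[X] = -2*0.2000 + 30*0.0857 + 44*0.2857 + 26*0.1714 + 18*0.2000 + 2*0.0572
= -0.4000 + 2.5710 + 12.5708 + 4.4564 + 3.6000 + 0.1144
= 22.9126

E[X] = 22.9126


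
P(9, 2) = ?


P(9,2) = 9!/7!
= 362880/5040
= 72

P(9,2) = 72


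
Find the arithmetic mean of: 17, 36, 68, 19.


Sum = 17 + 36 + 68 + 19 = 140
n = 4
Mean = 140/4 = 35.0000

Mean = 35.0000
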